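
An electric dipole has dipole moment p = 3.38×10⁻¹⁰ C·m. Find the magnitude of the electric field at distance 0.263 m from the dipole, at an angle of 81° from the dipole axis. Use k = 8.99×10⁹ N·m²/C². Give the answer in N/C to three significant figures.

E ≈ 173 N/C

At angle θ the dipole field magnitude is E = (kp/r³)·√(1 + 3cos²θ).
kp/r³ = (8.99×10⁹)(3.38×10⁻¹⁰) / (0.263)³ = 167.0 N/C.
√(1 + 3cos²81°) = √(1 + 3·0.0245) = √1.0734 ≈ 1.0361.
E ≈ 167.0 × 1.036 = 173.1 N/C.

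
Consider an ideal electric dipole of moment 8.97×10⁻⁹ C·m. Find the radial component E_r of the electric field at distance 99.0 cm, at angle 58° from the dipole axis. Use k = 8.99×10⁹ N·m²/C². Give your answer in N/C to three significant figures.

For a dipole, E_r = (2kp cosθ)/r³.
kp/r³ = (8.99×10⁹)(8.97×10⁻⁹)/(0.990)³ = 83.11 N/C.
E_r = 2·83.11·cos58° = 88.08 N/C.

E_r ≈ 88.1 N/C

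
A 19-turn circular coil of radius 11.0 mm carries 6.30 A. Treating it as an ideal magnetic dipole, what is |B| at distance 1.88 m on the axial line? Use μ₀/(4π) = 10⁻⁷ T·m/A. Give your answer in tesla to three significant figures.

B ≈ 1.37×10⁻⁹ T

m = NIA = NIπa² = 19·(6.30)·π·(0.0110)² = 0.0455 A·m².
On axis B = (μ₀/4π)·2m/r³.
B = 2·(10⁻⁷)·(0.0455) / (1.88)³ = 1.370×10⁻⁹ T.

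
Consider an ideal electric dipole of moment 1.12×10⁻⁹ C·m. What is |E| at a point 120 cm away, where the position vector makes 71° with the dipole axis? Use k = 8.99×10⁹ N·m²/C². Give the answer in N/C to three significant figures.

E ≈ 6.69 N/C

At angle θ the dipole field magnitude is E = (kp/r³)·√(1 + 3cos²θ).
kp/r³ = (8.99×10⁹)(1.12×10⁻⁹) / (1.20)³ = 5.827 N/C.
√(1 + 3cos²71°) = √(1 + 3·0.1060) = √1.3180 ≈ 1.1480.
E ≈ 5.827 × 1.148 = 6.689 N/C.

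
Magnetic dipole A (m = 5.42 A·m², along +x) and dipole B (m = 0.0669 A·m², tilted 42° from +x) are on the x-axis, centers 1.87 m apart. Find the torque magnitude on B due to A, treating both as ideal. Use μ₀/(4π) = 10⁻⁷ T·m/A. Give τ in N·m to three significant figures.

Dipole B is on the axis of dipole A, so B₁ there is axial: B₁ = (μ₀/4π)·2m₁/r³ along +x.
B₁ = 2(10⁻⁷)(5.42)/(1.87)³ = 1.658×10⁻⁷ T.
τ = m₂ B₁ sinθ.
τ = (0.0669)(1.658×10⁻⁷)·sin42° = 7.421×10⁻⁹ N·m.

τ ≈ 7.42×10⁻⁹ N·m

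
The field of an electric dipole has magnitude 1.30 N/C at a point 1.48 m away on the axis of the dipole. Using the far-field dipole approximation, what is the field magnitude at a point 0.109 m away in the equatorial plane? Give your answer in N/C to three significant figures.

Dipole fields scale as 1/r³ in the far field.
The axial field is twice the equatorial field at the same r, so the geometry factor is 1/2.
E₂ = E₁ · (1/2) · (r₁/r₂)³ = 1.30 · 0.5 · (1.48/0.109)³.
(r₁/r₂)³ = (13.58)³ = 2503.
E₂ ≈ 1627 N/C.

E ≈ 1630 N/C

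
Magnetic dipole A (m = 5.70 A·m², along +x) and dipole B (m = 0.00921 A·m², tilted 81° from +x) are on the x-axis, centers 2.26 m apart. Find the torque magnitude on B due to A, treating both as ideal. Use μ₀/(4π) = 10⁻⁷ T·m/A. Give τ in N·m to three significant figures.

Dipole B is on the axis of dipole A, so B₁ there is axial: B₁ = (μ₀/4π)·2m₁/r³ along +x.
B₁ = 2(10⁻⁷)(5.70)/(2.26)³ = 9.876×10⁻⁸ T.
τ = m₂ B₁ sinθ.
τ = (0.00921)(9.876×10⁻⁸)·sin81° = 8.984×10⁻¹⁰ N·m.

τ ≈ 8.98×10⁻¹⁰ N·m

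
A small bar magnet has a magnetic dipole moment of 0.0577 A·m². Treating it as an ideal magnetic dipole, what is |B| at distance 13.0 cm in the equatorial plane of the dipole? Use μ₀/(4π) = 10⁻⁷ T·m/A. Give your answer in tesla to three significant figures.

In the equatorial plane B = (μ₀/4π)·m/r³ (half the axial value).
B = (10⁻⁷)·(0.0577) / (0.130)³ = 2.626×10⁻⁶ T.

B ≈ 2.63×10⁻⁶ T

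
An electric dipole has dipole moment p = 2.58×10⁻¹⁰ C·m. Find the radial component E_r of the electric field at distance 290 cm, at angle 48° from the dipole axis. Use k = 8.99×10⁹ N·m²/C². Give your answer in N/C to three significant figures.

E_r ≈ 0.127 N/C

For a dipole, E_r = (2kp cosθ)/r³.
kp/r³ = (8.99×10⁹)(2.58×10⁻¹⁰)/(2.90)³ = 0.09510 N/C.
E_r = 2·0.09510·cos48° = 0.1273 N/C.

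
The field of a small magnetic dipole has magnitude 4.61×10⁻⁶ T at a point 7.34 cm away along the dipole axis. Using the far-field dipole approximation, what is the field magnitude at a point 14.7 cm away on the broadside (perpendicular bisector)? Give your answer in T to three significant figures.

Dipole fields scale as 1/r³ in the far field.
The axial field is twice the equatorial field at the same r, so the geometry factor is 1/2.
B₂ = B₁ · (1/2) · (r₁/r₂)³ = 4.61×10⁻⁶ · 0.5 · (7.34/14.7)³.
(r₁/r₂)³ = (0.4993)³ = 0.1245.
B₂ ≈ 2.870×10⁻⁷ T.

B ≈ 2.87×10⁻⁷ T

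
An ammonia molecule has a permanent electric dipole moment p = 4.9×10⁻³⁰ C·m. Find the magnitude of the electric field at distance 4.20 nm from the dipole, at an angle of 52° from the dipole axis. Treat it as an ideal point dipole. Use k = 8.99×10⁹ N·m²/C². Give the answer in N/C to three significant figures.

E ≈ 8.69×10⁵ N/C

At angle θ the dipole field magnitude is E = (kp/r³)·√(1 + 3cos²θ).
kp/r³ = (8.99×10⁹)(4.90×10⁻³⁰) / (4.20×10⁻⁹)³ = 5.946×10⁵ N/C.
√(1 + 3cos²52°) = √(1 + 3·0.3790) = √2.1371 ≈ 1.4619.
E ≈ 5.946×10⁵ × 1.462 = 8.692×10⁵ N/C.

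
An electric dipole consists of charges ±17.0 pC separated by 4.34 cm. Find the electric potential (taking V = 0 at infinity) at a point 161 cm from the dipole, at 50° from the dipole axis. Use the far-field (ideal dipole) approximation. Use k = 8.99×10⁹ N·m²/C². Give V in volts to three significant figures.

Dipole moment p = qd = (1.70×10⁻¹¹ C)(0.0434 m) = 7.378×10⁻¹³ C·m.
The dipole potential is V = kp cosθ / r².
V = (8.99×10⁹)(7.378×10⁻¹³)·cos50° / (1.61)² = 0.001645 V.

V ≈ 0.00164 V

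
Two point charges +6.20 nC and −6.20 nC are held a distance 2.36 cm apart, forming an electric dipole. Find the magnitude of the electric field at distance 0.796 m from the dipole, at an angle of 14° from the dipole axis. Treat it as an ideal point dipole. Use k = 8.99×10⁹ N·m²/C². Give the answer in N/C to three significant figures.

E ≈ 5.10 N/C

Dipole moment p = qd = (6.20×10⁻⁹ C)(0.0236 m) = 1.463×10⁻¹⁰ C·m.
At angle θ the dipole field magnitude is E = (kp/r³)·√(1 + 3cos²θ).
kp/r³ = (8.99×10⁹)(1.463×10⁻¹⁰) / (0.796)³ = 2.608 N/C.
√(1 + 3cos²14°) = √(1 + 3·0.9415) = √3.8244 ≈ 1.9556.
E ≈ 2.608 × 1.956 = 5.100 N/C.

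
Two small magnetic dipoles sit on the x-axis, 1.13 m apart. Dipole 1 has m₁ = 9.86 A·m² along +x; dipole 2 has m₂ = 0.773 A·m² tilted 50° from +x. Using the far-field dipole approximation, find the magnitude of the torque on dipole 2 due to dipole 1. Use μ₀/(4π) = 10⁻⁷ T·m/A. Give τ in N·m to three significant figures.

Dipole B is on the axis of dipole A, so B₁ there is axial: B₁ = (μ₀/4π)·2m₁/r³ along +x.
B₁ = 2(10⁻⁷)(9.86)/(1.13)³ = 1.367×10⁻⁶ T.
τ = m₂ B₁ sinθ.
τ = (0.773)(1.367×10⁻⁶)·sin50° = 8.093×10⁻⁷ N·m.

τ ≈ 8.09×10⁻⁷ N·m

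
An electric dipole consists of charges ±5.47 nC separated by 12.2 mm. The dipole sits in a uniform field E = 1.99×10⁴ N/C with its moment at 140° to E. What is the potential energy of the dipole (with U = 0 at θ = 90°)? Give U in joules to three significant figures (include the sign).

U ≈ 1.02×10⁻⁶ J

Dipole moment p = qd = (5.47×10⁻⁹ C)(0.0122 m) = 6.673×10⁻¹¹ C·m.
U = −p·E = −pE cosθ.
U = −(6.673×10⁻¹¹)(1.99×10⁴)·cos140° = 1.017×10⁻⁶ J.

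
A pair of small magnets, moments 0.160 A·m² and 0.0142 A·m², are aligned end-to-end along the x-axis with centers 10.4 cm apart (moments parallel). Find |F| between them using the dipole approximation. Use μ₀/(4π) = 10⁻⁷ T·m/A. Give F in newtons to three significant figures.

F ≈ 1.17×10⁻⁵ N

On-axis B of dipole 1: B = (μ₀/4π)·2m₁/r³. Force on dipole 2: F = m₂·dB/dr.
dB/dr = −(μ₀/4π)·6m₁/r⁴, so |F| = (μ₀/4π)·6m₁m₂/r⁴.
F = 6(10⁻⁷)(0.160)(0.0142)/(0.104)⁴ = 1.165×10⁻⁵ N.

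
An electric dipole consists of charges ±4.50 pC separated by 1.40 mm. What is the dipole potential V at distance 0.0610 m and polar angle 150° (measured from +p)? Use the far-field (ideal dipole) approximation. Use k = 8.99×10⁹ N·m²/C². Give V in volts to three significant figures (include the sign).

V ≈ -0.0132 V

Dipole moment p = qd = (4.50×10⁻¹² C)(0.00140 m) = 6.30×10⁻¹⁵ C·m.
The dipole potential is V = kp cosθ / r².
V = (8.99×10⁹)(6.30×10⁻¹⁵)·cos150° / (0.0610)² = -0.01318 V.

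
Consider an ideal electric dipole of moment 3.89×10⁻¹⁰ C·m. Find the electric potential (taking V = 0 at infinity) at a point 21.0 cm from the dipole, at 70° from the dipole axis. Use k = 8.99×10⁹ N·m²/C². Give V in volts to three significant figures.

The dipole potential is V = kp cosθ / r².
V = (8.99×10⁹)(3.89×10⁻¹⁰)·cos70° / (0.210)² = 27.12 V.

V ≈ 27.1 V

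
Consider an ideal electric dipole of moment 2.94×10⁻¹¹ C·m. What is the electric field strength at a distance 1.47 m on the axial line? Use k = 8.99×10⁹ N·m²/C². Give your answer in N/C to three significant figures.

E ≈ 0.166 N/C

On the dipole axis E = 2kp/r³.
E = 2·(8.99×10⁹)(2.94×10⁻¹¹) / (1.47)³ = 0.1664 N/C.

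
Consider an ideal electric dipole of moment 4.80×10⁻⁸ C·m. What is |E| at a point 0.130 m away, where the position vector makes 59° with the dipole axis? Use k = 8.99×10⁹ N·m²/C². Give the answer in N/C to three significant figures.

At angle θ the dipole field magnitude is E = (kp/r³)·√(1 + 3cos²θ).
kp/r³ = (8.99×10⁹)(4.80×10⁻⁸) / (0.130)³ = 1.964×10⁵ N/C.
√(1 + 3cos²59°) = √(1 + 3·0.2653) = √1.7958 ≈ 1.3401.
E ≈ 1.964×10⁵ × 1.340 = 2.632×10⁵ N/C.

E ≈ 2.63×10⁵ N/C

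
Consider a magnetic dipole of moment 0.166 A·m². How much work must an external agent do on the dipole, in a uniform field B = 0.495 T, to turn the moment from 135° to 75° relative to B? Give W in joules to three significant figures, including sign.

W ≈ -0.0794 J

W_ext = ΔU = −mB cosθ₂ + mB cosθ₁ = mB(cosθ₁ − cosθ₂).
W = (0.166)(0.495)·(cos135° − cos75°) = (0.08217)·(-0.9659) = -0.07937 J.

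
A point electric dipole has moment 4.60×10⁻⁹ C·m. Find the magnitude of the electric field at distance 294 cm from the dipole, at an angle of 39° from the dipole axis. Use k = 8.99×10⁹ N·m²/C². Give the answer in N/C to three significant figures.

E ≈ 2.73 N/C

At angle θ the dipole field magnitude is E = (kp/r³)·√(1 + 3cos²θ).
kp/r³ = (8.99×10⁹)(4.60×10⁻⁹) / (2.94)³ = 1.627 N/C.
√(1 + 3cos²39°) = √(1 + 3·0.6040) = √2.8119 ≈ 1.6769.
E ≈ 1.627 × 1.677 = 2.729 N/C.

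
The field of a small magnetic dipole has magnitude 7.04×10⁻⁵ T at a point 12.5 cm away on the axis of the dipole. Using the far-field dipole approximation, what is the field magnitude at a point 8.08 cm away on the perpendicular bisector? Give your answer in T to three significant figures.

B ≈ 1.30×10⁻⁴ T

Dipole fields scale as 1/r³ in the far field.
The axial field is twice the equatorial field at the same r, so the geometry factor is 1/2.
B₂ = B₁ · (1/2) · (r₁/r₂)³ = 7.04×10⁻⁵ · 0.5 · (12.5/8.08)³.
(r₁/r₂)³ = (1.547)³ = 3.703.
B₂ ≈ 1.303×10⁻⁴ T.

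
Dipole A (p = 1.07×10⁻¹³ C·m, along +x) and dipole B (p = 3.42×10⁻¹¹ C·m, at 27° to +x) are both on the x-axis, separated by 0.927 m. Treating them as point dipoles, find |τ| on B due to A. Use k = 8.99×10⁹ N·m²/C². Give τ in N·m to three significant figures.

τ ≈ 3.75×10⁻¹⁴ N·m

The second dipole sits on the axis of the first, so the field there is axial: E₁ = 2kp₁/r³ along +x.
E₁ = 2(8.99×10⁹)(1.07×10⁻¹³)/(0.927)³ = 0.002415 N/C.
Torque on the second dipole: τ = p₂ E₁ sinθ.
τ = (3.42×10⁻¹¹)(0.002415)·sin27° = 3.750×10⁻¹⁴ N·m.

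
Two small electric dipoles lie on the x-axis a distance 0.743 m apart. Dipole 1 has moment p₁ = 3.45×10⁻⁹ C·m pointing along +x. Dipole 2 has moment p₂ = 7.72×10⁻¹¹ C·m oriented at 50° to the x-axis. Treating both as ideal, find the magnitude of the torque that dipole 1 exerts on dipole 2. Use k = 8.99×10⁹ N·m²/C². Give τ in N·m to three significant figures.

The second dipole sits on the axis of the first, so the field there is axial: E₁ = 2kp₁/r³ along +x.
E₁ = 2(8.99×10⁹)(3.45×10⁻⁹)/(0.743)³ = 151.2 N/C.
Torque on the second dipole: τ = p₂ E₁ sinθ.
τ = (7.72×10⁻¹¹)(151.2)·sin50° = 8.944×10⁻⁹ N·m.

τ ≈ 8.94×10⁻⁹ N·m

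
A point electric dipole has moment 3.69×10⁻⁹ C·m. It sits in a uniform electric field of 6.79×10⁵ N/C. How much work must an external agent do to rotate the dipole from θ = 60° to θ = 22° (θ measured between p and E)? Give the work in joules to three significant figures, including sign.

W ≈ -0.00107 J

W_ext = ΔU = U(θ₂) − U(θ₁) = −pE cosθ₂ − (−pE cosθ₁) = pE(cosθ₁ − cosθ₂).
W = (3.69×10⁻⁹)(6.79×10⁵)·(cos60° − cos22°) = (0.002506)·(-0.4272) = -0.001070 J.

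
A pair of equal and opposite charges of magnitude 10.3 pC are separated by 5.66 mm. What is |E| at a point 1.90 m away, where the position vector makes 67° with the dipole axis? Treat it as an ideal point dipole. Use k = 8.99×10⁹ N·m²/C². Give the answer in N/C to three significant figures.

E ≈ 9.23×10⁻⁵ N/C

Dipole moment p = qd = (1.03×10⁻¹¹ C)(0.00566 m) = 5.83×10⁻¹⁴ C·m.
At angle θ the dipole field magnitude is E = (kp/r³)·√(1 + 3cos²θ).
kp/r³ = (8.99×10⁹)(5.83×10⁻¹⁴) / (1.90)³ = 7.641×10⁻⁵ N/C.
√(1 + 3cos²67°) = √(1 + 3·0.1527) = √1.4580 ≈ 1.2075.
E ≈ 7.641×10⁻⁵ × 1.207 = 9.227×10⁻⁵ N/C.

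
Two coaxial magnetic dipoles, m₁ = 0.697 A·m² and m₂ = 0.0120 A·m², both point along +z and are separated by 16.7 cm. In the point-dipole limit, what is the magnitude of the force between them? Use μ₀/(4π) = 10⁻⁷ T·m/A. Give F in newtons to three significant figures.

F ≈ 6.45×10⁻⁶ N

On-axis B of dipole 1: B = (μ₀/4π)·2m₁/r³. Force on dipole 2: F = m₂·dB/dr.
dB/dr = −(μ₀/4π)·6m₁/r⁴, so |F| = (μ₀/4π)·6m₁m₂/r⁴.
F = 6(10⁻⁷)(0.697)(0.0120)/(0.167)⁴ = 6.452×10⁻⁶ N.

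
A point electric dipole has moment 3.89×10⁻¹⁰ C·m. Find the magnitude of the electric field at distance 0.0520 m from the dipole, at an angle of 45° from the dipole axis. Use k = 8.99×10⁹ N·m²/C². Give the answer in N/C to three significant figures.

At angle θ the dipole field magnitude is E = (kp/r³)·√(1 + 3cos²θ).
kp/r³ = (8.99×10⁹)(3.89×10⁻¹⁰) / (0.0520)³ = 2.487×10⁴ N/C.
√(1 + 3cos²45°) = √(1 + 3·0.5000) = √2.5000 ≈ 1.5811.
E ≈ 2.487×10⁴ × 1.581 = 3.933×10⁴ N/C.

E ≈ 3.93×10⁴ N/C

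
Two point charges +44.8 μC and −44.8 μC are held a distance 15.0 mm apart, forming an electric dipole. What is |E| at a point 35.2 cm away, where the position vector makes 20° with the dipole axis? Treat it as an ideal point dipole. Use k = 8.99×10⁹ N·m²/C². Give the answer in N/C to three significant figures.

E ≈ 2.65×10⁵ N/C

Dipole moment p = qd = (4.48×10⁻⁵ C)(0.0150 m) = 6.72×10⁻⁷ C·m.
At angle θ the dipole field magnitude is E = (kp/r³)·√(1 + 3cos²θ).
kp/r³ = (8.99×10⁹)(6.72×10⁻⁷) / (0.352)³ = 1.385×10⁵ N/C.
√(1 + 3cos²20°) = √(1 + 3·0.8830) = √3.6491 ≈ 1.9103.
E ≈ 1.385×10⁵ × 1.910 = 2.646×10⁵ N/C.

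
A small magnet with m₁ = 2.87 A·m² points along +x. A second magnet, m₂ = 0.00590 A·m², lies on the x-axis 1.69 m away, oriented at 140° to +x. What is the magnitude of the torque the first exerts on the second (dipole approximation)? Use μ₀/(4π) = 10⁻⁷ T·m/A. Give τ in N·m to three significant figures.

Dipole B is on the axis of dipole A, so B₁ there is axial: B₁ = (μ₀/4π)·2m₁/r³ along +x.
B₁ = 2(10⁻⁷)(2.87)/(1.69)³ = 1.189×10⁻⁷ T.
τ = m₂ B₁ sinθ.
τ = (0.00590)(1.189×10⁻⁷)·sin140° = 4.510×10⁻¹⁰ N·m.

τ ≈ 4.51×10⁻¹⁰ N·m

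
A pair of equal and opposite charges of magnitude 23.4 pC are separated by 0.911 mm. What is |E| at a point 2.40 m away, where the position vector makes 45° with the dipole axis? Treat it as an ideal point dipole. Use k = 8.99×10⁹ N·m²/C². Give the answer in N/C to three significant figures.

E ≈ 2.19×10⁻⁵ N/C

Dipole moment p = qd = (2.34×10⁻¹¹ C)(9.11×10⁻⁴ m) = 2.132×10⁻¹⁴ C·m.
At angle θ the dipole field magnitude is E = (kp/r³)·√(1 + 3cos²θ).
kp/r³ = (8.99×10⁹)(2.132×10⁻¹⁴) / (2.40)³ = 1.386×10⁻⁵ N/C.
√(1 + 3cos²45°) = √(1 + 3·0.5000) = √2.5000 ≈ 1.5811.
E ≈ 1.386×10⁻⁵ × 1.581 = 2.192×10⁻⁵ N/C.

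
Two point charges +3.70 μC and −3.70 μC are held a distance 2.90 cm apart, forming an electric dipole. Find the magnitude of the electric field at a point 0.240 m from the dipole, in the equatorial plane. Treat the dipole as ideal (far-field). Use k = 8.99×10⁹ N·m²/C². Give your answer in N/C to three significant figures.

Dipole moment p = qd = (3.70×10⁻⁶ C)(0.0290 m) = 1.073×10⁻⁷ C·m.
On the perpendicular bisector E = kp/r³ (half the axial value at the same distance).
E = (8.99×10⁹)(1.073×10⁻⁷) / (0.240)³ = 6.978×10⁴ N/C.

E ≈ 6.98×10⁴ N/C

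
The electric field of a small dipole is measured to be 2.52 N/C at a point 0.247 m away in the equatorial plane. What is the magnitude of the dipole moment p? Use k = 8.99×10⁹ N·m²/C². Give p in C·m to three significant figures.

In the equatorial plane E = kp/r³, so p = Er³/(k).
p = (2.52)·(0.247)³ / (8.99×10⁹) = 4.224×10⁻¹² C·m.

p ≈ 4.22×10⁻¹² C·m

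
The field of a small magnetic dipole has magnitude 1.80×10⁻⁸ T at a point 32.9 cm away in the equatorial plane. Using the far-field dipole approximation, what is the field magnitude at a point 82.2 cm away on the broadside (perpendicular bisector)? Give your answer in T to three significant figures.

Dipole fields scale as 1/r³ in the far field; the geometry is the same at both points.
B₂ = B₁ · (r₁/r₂)³ = 1.80×10⁻⁸ · (32.9/82.2)³.
(r₁/r₂)³ = (0.4002)³ = 0.06412.
B₂ ≈ 1.154×10⁻⁹ T.

B ≈ 1.15×10⁻⁹ T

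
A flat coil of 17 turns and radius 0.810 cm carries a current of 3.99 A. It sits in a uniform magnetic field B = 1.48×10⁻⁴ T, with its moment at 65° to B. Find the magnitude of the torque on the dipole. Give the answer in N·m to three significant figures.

τ ≈ 1.88×10⁻⁶ N·m

m = NIA = NIπa² = 17·(3.99)·π·(0.00810)² = 0.01398 A·m².
Torque on a magnetic dipole: τ = mB sinθ.
τ = (0.01398)(1.48×10⁻⁴)·sin65° = 1.875×10⁻⁶ N·m.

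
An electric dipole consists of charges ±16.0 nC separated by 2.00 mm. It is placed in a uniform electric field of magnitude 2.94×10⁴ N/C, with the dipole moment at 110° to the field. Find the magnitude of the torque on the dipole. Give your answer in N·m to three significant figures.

Dipole moment p = qd = (1.60×10⁻⁸ C)(0.00200 m) = 3.20×10⁻¹¹ C·m.
Torque on an electric dipole: τ = pE sinθ.
τ = (3.20×10⁻¹¹)(2.94×10⁴)·sin110° = 8.841×10⁻⁷ N·m.

τ ≈ 8.84×10⁻⁷ N·m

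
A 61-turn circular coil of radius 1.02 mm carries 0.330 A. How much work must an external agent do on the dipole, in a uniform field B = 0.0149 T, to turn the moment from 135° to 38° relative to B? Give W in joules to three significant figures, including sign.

m = NIA = NIπa² = 61·(0.330)·π·(0.00102)² = 6.58×10⁻⁵ A·m².
W_ext = ΔU = −mB cosθ₂ + mB cosθ₁ = mB(cosθ₁ − cosθ₂).
W = (6.58×10⁻⁵)(0.0149)·(cos135° − cos38°) = (9.804×10⁻⁷)·(-1.4951) = -1.466×10⁻⁶ J.

W ≈ -1.47×10⁻⁶ J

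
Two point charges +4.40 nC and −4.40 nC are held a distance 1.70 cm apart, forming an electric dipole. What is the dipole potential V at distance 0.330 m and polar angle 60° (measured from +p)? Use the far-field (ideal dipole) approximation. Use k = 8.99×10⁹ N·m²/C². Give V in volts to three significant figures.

Dipole moment p = qd = (4.40×10⁻⁹ C)(0.0170 m) = 7.48×10⁻¹¹ C·m.
The dipole potential is V = kp cosθ / r².
V = (8.99×10⁹)(7.48×10⁻¹¹)·cos60° / (0.330)² = 3.087 V.

V ≈ 3.09 V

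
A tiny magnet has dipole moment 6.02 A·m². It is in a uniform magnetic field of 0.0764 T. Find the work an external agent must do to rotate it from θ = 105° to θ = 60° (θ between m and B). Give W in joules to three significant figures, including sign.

W_ext = ΔU = −mB cosθ₂ + mB cosθ₁ = mB(cosθ₁ − cosθ₂).
W = (6.02)(0.0764)·(cos105° − cos60°) = (0.4599)·(-0.7588) = -0.3490 J.

W ≈ -0.349 J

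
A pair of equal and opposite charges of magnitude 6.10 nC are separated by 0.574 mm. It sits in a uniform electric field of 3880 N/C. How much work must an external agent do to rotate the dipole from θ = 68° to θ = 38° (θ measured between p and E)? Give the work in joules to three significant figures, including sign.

W ≈ -5.62×10⁻⁹ J

Dipole moment p = qd = (6.10×10⁻⁹ C)(5.74×10⁻⁴ m) = 3.501×10⁻¹² C·m.
W_ext = ΔU = U(θ₂) − U(θ₁) = −pE cosθ₂ − (−pE cosθ₁) = pE(cosθ₁ − cosθ₂).
W = (3.501×10⁻¹²)(3880)·(cos68° − cos38°) = (1.358×10⁻⁸)·(-0.4134) = -5.616×10⁻⁹ J.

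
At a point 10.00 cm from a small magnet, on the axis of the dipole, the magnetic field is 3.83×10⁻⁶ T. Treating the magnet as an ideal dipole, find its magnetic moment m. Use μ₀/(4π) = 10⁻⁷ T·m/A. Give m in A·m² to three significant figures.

m ≈ 0.0192 A·m²

On axis B = (μ₀/4π)·2m/r³, so m = Br³·4π/(μ₀·2).
m = (3.83×10⁻⁶)·(0.100)³ / (2·10⁻⁷) = 0.01915 A·m².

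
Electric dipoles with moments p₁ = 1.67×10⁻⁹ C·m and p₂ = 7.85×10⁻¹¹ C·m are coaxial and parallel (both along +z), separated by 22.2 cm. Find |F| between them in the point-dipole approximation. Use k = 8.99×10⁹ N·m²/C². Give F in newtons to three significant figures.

On-axis field of dipole 1 at distance r: E = 2kp₁/r³. Force on dipole 2 is F = p₂·dE/dr (gradient along axis).
dE/dr = −6kp₁/r⁴, so |F| = 6kp₁p₂/r⁴ (attractive for aligned moments).
F = 6(8.99×10⁹)(1.67×10⁻⁹)(7.85×10⁻¹¹)/(0.222)⁴ = 2.911×10⁻⁶ N.

F ≈ 2.91×10⁻⁶ N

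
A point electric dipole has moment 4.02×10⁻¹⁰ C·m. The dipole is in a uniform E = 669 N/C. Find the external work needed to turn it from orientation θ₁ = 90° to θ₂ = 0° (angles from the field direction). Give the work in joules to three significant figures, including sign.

W_ext = ΔU = U(θ₂) − U(θ₁) = −pE cosθ₂ − (−pE cosθ₁) = pE(cosθ₁ − cosθ₂).
W = (4.02×10⁻¹⁰)(669)·(cos90° − cos0°) = (2.689×10⁻⁷)·(-1.0000) = -2.689×10⁻⁷ J.

W ≈ -2.69×10⁻⁷ J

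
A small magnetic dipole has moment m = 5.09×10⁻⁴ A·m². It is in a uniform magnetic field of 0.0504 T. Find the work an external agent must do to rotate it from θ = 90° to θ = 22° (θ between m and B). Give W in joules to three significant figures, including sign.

W_ext = ΔU = −mB cosθ₂ + mB cosθ₁ = mB(cosθ₁ − cosθ₂).
W = (5.09×10⁻⁴)(0.0504)·(cos90° − cos22°) = (2.565×10⁻⁵)·(-0.9272) = -2.379×10⁻⁵ J.

W ≈ -2.38×10⁻⁵ J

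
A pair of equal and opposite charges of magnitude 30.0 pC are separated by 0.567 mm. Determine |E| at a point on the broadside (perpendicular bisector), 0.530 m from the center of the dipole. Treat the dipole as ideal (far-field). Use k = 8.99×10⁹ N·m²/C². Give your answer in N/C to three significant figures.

Dipole moment p = qd = (3.00×10⁻¹¹ C)(5.67×10⁻⁴ m) = 1.701×10⁻¹⁴ C·m.
On the perpendicular bisector E = kp/r³ (half the axial value at the same distance).
E = (8.99×10⁹)(1.701×10⁻¹⁴) / (0.530)³ = 0.001027 N/C.

E ≈ 0.00103 N/C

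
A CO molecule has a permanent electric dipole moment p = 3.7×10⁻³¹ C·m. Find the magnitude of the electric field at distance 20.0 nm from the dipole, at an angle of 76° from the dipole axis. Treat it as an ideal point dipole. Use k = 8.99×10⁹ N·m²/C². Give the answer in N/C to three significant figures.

E ≈ 451 N/C

At angle θ the dipole field magnitude is E = (kp/r³)·√(1 + 3cos²θ).
kp/r³ = (8.99×10⁹)(3.70×10⁻³¹) / (2.00×10⁻⁸)³ = 415.8 N/C.
√(1 + 3cos²76°) = √(1 + 3·0.0585) = √1.1756 ≈ 1.0842.
E ≈ 415.8 × 1.084 = 450.8 N/C.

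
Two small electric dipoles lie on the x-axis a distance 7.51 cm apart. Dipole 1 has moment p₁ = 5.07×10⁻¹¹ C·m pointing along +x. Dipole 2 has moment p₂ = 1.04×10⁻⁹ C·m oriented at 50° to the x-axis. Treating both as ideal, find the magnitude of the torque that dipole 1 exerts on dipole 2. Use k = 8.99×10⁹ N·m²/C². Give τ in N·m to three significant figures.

The second dipole sits on the axis of the first, so the field there is axial: E₁ = 2kp₁/r³ along +x.
E₁ = 2(8.99×10⁹)(5.07×10⁻¹¹)/(0.0751)³ = 2152 N/C.
Torque on the second dipole: τ = p₂ E₁ sinθ.
τ = (1.04×10⁻⁹)(2152)·sin50° = 1.715×10⁻⁶ N·m.

τ ≈ 1.71×10⁻⁶ N·m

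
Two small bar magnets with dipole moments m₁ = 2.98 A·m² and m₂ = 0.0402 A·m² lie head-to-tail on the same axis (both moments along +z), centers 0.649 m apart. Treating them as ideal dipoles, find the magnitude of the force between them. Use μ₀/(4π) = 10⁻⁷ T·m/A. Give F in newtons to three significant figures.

On-axis B of dipole 1: B = (μ₀/4π)·2m₁/r³. Force on dipole 2: F = m₂·dB/dr.
dB/dr = −(μ₀/4π)·6m₁/r⁴, so |F| = (μ₀/4π)·6m₁m₂/r⁴.
F = 6(10⁻⁷)(2.98)(0.0402)/(0.649)⁴ = 4.051×10⁻⁷ N.

F ≈ 4.05×10⁻⁷ N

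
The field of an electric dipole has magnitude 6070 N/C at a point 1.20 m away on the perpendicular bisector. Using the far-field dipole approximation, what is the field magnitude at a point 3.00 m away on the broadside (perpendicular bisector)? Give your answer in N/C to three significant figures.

Dipole fields scale as 1/r³ in the far field; the geometry is the same at both points.
E₂ = E₁ · (r₁/r₂)³ = 6070 · (1.20/3.00)³.
(r₁/r₂)³ = (0.4)³ = 0.064.
E₂ ≈ 388.5 N/C.

E ≈ 388 N/C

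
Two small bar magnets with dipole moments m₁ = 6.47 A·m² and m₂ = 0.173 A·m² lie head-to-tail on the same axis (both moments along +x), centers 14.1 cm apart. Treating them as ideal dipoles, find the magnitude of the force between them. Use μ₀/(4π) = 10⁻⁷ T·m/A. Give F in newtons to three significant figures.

On-axis B of dipole 1: B = (μ₀/4π)·2m₁/r³. Force on dipole 2: F = m₂·dB/dr.
dB/dr = −(μ₀/4π)·6m₁/r⁴, so |F| = (μ₀/4π)·6m₁m₂/r⁴.
F = 6(10⁻⁷)(6.47)(0.173)/(0.141)⁴ = 0.001699 N.

F ≈ 0.00170 N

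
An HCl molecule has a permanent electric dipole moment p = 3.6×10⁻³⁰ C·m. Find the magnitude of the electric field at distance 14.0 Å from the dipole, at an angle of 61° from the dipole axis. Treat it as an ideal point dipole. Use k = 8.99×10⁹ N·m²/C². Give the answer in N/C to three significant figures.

At angle θ the dipole field magnitude is E = (kp/r³)·√(1 + 3cos²θ).
kp/r³ = (8.99×10⁹)(3.60×10⁻³⁰) / (1.40×10⁻⁹)³ = 1.179×10⁷ N/C.
√(1 + 3cos²61°) = √(1 + 3·0.2350) = √1.7051 ≈ 1.3058.
E ≈ 1.179×10⁷ × 1.306 = 1.540×10⁷ N/C.

E ≈ 1.54×10⁷ N/C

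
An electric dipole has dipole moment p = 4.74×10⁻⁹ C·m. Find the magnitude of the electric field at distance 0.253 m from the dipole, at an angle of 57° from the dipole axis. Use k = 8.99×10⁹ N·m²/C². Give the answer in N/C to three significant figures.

At angle θ the dipole field magnitude is E = (kp/r³)·√(1 + 3cos²θ).
kp/r³ = (8.99×10⁹)(4.74×10⁻⁹) / (0.253)³ = 2631 N/C.
√(1 + 3cos²57°) = √(1 + 3·0.2966) = √1.8899 ≈ 1.3747.
E ≈ 2631 × 1.375 = 3617 N/C.

E ≈ 3620 N/C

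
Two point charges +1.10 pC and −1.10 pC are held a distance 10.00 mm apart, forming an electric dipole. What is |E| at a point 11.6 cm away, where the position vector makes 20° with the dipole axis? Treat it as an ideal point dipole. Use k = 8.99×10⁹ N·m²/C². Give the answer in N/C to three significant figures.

E ≈ 0.121 N/C

Dipole moment p = qd = (1.10×10⁻¹² C)(0.0100 m) = 1.10×10⁻¹⁴ C·m.
At angle θ the dipole field magnitude is E = (kp/r³)·√(1 + 3cos²θ).
kp/r³ = (8.99×10⁹)(1.10×10⁻¹⁴) / (0.116)³ = 0.06335 N/C.
√(1 + 3cos²20°) = √(1 + 3·0.8830) = √3.6491 ≈ 1.9103.
E ≈ 0.06335 × 1.910 = 0.1210 N/C.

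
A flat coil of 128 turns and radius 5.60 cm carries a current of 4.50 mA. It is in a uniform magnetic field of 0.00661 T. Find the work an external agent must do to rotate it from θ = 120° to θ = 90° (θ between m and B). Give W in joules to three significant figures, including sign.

W ≈ -1.88×10⁻⁵ J

m = NIA = NIπa² = 128·(0.00450)·π·(0.0560)² = 0.005675 A·m².
W_ext = ΔU = −mB cosθ₂ + mB cosθ₁ = mB(cosθ₁ − cosθ₂).
W = (0.005675)(0.00661)·(cos120° − cos90°) = (3.751×10⁻⁵)·(-0.5000) = -1.876×10⁻⁵ J.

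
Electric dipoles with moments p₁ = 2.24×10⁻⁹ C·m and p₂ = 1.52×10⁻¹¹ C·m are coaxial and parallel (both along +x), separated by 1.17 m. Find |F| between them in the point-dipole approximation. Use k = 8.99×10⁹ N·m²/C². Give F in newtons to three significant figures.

On-axis field of dipole 1 at distance r: E = 2kp₁/r³. Force on dipole 2 is F = p₂·dE/dr (gradient along axis).
dE/dr = −6kp₁/r⁴, so |F| = 6kp₁p₂/r⁴ (attractive for aligned moments).
F = 6(8.99×10⁹)(2.24×10⁻⁹)(1.52×10⁻¹¹)/(1.17)⁴ = 9.801×10⁻¹⁰ N.

F ≈ 9.80×10⁻¹⁰ N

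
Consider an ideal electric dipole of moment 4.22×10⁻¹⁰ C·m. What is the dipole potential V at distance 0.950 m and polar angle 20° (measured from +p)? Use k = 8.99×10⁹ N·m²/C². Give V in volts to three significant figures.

V ≈ 3.95 V

The dipole potential is V = kp cosθ / r².
V = (8.99×10⁹)(4.22×10⁻¹⁰)·cos20° / (0.950)² = 3.950 V.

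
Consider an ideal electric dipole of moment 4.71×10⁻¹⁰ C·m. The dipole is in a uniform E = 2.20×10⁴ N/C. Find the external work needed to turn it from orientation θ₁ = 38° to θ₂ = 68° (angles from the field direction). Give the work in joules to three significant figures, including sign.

W ≈ 4.28×10⁻⁶ J

W_ext = ΔU = U(θ₂) − U(θ₁) = −pE cosθ₂ − (−pE cosθ₁) = pE(cosθ₁ − cosθ₂).
W = (4.71×10⁻¹⁰)(2.20×10⁴)·(cos38° − cos68°) = (1.036×10⁻⁵)·(+0.4134) = 4.284×10⁻⁶ J.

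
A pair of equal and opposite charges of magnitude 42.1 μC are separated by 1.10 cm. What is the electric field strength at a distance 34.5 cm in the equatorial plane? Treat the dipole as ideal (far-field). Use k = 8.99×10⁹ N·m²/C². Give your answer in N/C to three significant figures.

E ≈ 1.01×10⁵ N/C

Dipole moment p = qd = (4.21×10⁻⁵ C)(0.0110 m) = 4.631×10⁻⁷ C·m.
In the equatorial plane E = kp/r³.
E = (8.99×10⁹)(4.631×10⁻⁷) / (0.345)³ = 1.014×10⁵ N/C.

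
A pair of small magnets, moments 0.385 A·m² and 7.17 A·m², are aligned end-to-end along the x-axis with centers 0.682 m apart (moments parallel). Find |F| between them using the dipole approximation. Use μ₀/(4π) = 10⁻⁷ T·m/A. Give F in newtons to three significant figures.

On-axis B of dipole 1: B = (μ₀/4π)·2m₁/r³. Force on dipole 2: F = m₂·dB/dr.
dB/dr = −(μ₀/4π)·6m₁/r⁴, so |F| = (μ₀/4π)·6m₁m₂/r⁴.
F = 6(10⁻⁷)(0.385)(7.17)/(0.682)⁴ = 7.656×10⁻⁶ N.

F ≈ 7.66×10⁻⁶ N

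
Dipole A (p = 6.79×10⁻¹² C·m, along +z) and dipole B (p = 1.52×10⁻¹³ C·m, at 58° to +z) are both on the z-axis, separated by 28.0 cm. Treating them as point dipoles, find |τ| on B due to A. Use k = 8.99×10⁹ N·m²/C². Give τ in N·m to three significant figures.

The second dipole sits on the axis of the first, so the field there is axial: E₁ = 2kp₁/r³ along +z.
E₁ = 2(8.99×10⁹)(6.79×10⁻¹²)/(0.280)³ = 5.561 N/C.
Torque on the second dipole: τ = p₂ E₁ sinθ.
τ = (1.52×10⁻¹³)(5.561)·sin58° = 7.169×10⁻¹³ N·m.

τ ≈ 7.17×10⁻¹³ N·m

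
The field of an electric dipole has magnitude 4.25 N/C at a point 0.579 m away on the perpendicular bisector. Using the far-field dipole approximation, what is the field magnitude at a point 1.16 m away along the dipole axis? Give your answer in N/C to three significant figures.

Dipole fields scale as 1/r³ in the far field.
The axial field is twice the equatorial field at the same r, so the geometry factor is 2/1.
E₂ = E₁ · (2/1) · (r₁/r₂)³ = 4.25 · 2 · (0.579/1.16)³.
(r₁/r₂)³ = (0.4991)³ = 0.1244.
E₂ ≈ 1.057 N/C.

E ≈ 1.06 N/C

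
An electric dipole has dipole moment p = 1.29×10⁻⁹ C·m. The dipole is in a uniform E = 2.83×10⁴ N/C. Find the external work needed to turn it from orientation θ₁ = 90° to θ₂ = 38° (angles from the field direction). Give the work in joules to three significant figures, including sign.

W ≈ -2.88×10⁻⁵ J

W_ext = ΔU = U(θ₂) − U(θ₁) = −pE cosθ₂ − (−pE cosθ₁) = pE(cosθ₁ − cosθ₂).
W = (1.29×10⁻⁹)(2.83×10⁴)·(cos90° − cos38°) = (3.651×10⁻⁵)·(-0.7880) = -2.877×10⁻⁵ J.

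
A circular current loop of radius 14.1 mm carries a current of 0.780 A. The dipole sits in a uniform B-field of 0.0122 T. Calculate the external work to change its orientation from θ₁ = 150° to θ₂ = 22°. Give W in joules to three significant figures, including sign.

Magnetic moment m = IA = Iπa² = (0.780)·π·(0.0141)² = 4.872×10⁻⁴ A·m².
W_ext = ΔU = −mB cosθ₂ + mB cosθ₁ = mB(cosθ₁ − cosθ₂).
W = (4.872×10⁻⁴)(0.0122)·(cos150° − cos22°) = (5.944×10⁻⁶)·(-1.7932) = -1.066×10⁻⁵ J.

W ≈ -1.07×10⁻⁵ J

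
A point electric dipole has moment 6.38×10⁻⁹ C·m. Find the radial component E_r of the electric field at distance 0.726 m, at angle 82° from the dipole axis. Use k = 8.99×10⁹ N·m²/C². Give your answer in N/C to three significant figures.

For a dipole, E_r = (2kp cosθ)/r³.
kp/r³ = (8.99×10⁹)(6.38×10⁻⁹)/(0.726)³ = 149.9 N/C.
E_r = 2·149.9·cos82° = 41.72 N/C.

E_r ≈ 41.7 N/C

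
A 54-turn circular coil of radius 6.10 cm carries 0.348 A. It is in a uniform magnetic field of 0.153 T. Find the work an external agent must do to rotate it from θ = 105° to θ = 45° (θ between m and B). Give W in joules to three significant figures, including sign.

m = NIA = NIπa² = 54·(0.348)·π·(0.0610)² = 0.2197 A·m².
W_ext = ΔU = −mB cosθ₂ + mB cosθ₁ = mB(cosθ₁ − cosθ₂).
W = (0.2197)(0.153)·(cos105° − cos45°) = (0.03361)·(-0.9659) = -0.03247 J.

W ≈ -0.0325 J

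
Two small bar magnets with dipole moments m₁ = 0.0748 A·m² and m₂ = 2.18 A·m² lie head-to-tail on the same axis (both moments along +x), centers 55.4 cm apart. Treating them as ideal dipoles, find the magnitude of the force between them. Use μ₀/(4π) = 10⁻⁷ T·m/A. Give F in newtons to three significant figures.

F ≈ 1.04×10⁻⁶ N

On-axis B of dipole 1: B = (μ₀/4π)·2m₁/r³. Force on dipole 2: F = m₂·dB/dr.
dB/dr = −(μ₀/4π)·6m₁/r⁴, so |F| = (μ₀/4π)·6m₁m₂/r⁴.
F = 6(10⁻⁷)(0.0748)(2.18)/(0.554)⁴ = 1.039×10⁻⁶ N.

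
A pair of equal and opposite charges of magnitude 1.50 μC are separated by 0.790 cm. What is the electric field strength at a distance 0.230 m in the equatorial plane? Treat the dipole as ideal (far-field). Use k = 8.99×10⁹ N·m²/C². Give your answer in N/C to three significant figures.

E ≈ 8760 N/C

Dipole moment p = qd = (1.50×10⁻⁶ C)(0.00790 m) = 1.185×10⁻⁸ C·m.
On the perpendicular bisector E = kp/r³ (half the axial value at the same distance).
E = (8.99×10⁹)(1.185×10⁻⁸) / (0.230)³ = 8756 N/C.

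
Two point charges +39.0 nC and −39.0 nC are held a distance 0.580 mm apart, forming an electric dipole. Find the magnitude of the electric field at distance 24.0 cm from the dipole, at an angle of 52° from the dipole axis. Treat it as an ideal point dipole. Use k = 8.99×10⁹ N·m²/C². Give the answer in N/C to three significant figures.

E ≈ 21.5 N/C

Dipole moment p = qd = (3.90×10⁻⁸ C)(5.80×10⁻⁴ m) = 2.262×10⁻¹¹ C·m.
At angle θ the dipole field magnitude is E = (kp/r³)·√(1 + 3cos²θ).
kp/r³ = (8.99×10⁹)(2.262×10⁻¹¹) / (0.240)³ = 14.71 N/C.
√(1 + 3cos²52°) = √(1 + 3·0.3790) = √2.1371 ≈ 1.4619.
E ≈ 14.71 × 1.462 = 21.50 N/C.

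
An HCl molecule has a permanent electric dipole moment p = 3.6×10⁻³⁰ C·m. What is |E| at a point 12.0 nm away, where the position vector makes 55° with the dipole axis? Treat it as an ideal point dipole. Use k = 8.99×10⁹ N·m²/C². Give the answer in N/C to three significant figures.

E ≈ 2.64×10⁴ N/C

At angle θ the dipole field magnitude is E = (kp/r³)·√(1 + 3cos²θ).
kp/r³ = (8.99×10⁹)(3.60×10⁻³⁰) / (1.20×10⁻⁸)³ = 1.873×10⁴ N/C.
√(1 + 3cos²55°) = √(1 + 3·0.3290) = √1.9870 ≈ 1.4096.
E ≈ 1.873×10⁴ × 1.410 = 2.640×10⁴ N/C.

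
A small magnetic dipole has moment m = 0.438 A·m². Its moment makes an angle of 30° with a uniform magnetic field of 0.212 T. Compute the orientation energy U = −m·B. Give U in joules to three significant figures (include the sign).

U ≈ -0.0804 J

U = −m·B = −mB cosθ.
U = −(0.438)(0.212)·cos30° = -0.08042 J.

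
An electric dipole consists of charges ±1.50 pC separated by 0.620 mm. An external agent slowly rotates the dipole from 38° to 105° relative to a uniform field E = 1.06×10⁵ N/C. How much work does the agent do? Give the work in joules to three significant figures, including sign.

Dipole moment p = qd = (1.50×10⁻¹² C)(6.20×10⁻⁴ m) = 9.30×10⁻¹⁶ C·m.
W_ext = ΔU = U(θ₂) − U(θ₁) = −pE cosθ₂ − (−pE cosθ₁) = pE(cosθ₁ − cosθ₂).
W = (9.30×10⁻¹⁶)(1.06×10⁵)·(cos38° − cos105°) = (9.858×10⁻¹¹)·(+1.0468) = 1.032×10⁻¹⁰ J.

W ≈ 1.03×10⁻¹⁰ J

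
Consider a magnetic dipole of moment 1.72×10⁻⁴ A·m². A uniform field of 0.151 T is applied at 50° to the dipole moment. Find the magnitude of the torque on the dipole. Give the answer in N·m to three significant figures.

τ ≈ 1.99×10⁻⁵ N·m

Torque on a magnetic dipole: τ = mB sinθ.
τ = (1.72×10⁻⁴)(0.151)·sin50° = 1.990×10⁻⁵ N·m.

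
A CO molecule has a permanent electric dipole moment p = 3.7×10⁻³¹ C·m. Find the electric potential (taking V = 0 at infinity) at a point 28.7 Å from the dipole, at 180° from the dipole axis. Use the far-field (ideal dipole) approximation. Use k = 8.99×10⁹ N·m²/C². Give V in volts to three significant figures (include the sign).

The dipole potential is V = kp cosθ / r².
V = (8.99×10⁹)(3.70×10⁻³¹)·cos180° / (2.87×10⁻⁹)² = -4.038×10⁻⁴ V.

V ≈ -4.04×10⁻⁴ V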